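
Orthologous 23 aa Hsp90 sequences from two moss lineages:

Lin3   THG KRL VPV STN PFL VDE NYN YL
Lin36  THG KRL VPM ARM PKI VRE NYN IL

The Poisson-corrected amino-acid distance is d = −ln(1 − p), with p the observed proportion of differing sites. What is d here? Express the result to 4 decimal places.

0.4274

The sequences differ at positions 9 (V/M), 10 (S/A), 11 (T/R), 12 (N/M), 14 (F/K), 15 (L/I), 17 (D/R), 22 (Y/I).
p = 8/23 = 0.347826.
d = −ln(1 − 0.347826) = −ln(0.652174) = 0.4274.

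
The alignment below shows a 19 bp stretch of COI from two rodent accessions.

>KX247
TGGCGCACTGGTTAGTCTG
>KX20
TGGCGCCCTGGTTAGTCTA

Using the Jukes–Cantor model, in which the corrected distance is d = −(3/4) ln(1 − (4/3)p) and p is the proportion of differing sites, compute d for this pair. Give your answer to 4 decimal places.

0.1134

Differing sites — 7:A/C; 19:G/A.
p = 2/19 = 0.105263.
d = −0.75 · ln(1 − (4/3)·0.105263) = −0.75 · ln(0.859649) = −0.75 · (-0.151231) = 0.1134.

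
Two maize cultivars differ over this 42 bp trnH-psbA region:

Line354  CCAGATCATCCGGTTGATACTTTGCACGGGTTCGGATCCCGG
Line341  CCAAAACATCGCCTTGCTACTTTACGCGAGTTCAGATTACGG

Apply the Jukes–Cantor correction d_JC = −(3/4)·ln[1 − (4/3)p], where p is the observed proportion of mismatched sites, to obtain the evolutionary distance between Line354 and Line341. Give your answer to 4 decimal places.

Differing sites — 4:G/A; 6:T/A; 11:C/G; 12:G/C; 13:G/C; 17:A/C; 24:G/A; 26:A/G; 29:G/A; 34:G/A; 38:C/T; 39:C/A.
p = 12/42 = 0.285714.
d = −0.75 · ln(1 − (4/3)·0.285714) = −0.75 · ln(0.619048) = −0.75 · (-0.479572) = 0.3597.

0.3597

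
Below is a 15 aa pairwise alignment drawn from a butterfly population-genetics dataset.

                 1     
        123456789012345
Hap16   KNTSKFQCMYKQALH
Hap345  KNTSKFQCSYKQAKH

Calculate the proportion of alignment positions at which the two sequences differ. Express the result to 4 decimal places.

The sequences differ at positions 9 (M/S), 14 (L/K).
There are 2 differences over 15 sites, so p = 2/15 = 0.1333.

0.1333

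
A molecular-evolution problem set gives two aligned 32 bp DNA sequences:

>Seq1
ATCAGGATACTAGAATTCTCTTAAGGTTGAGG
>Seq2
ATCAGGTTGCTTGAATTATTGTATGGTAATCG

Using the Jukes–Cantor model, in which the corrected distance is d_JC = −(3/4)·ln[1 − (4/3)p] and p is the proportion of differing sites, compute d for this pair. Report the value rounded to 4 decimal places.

Mismatches occur at site 7 (A↔T), site 9 (A↔G), site 12 (A↔T), site 18 (C↔A), site 20 (C↔T), site 21 (T↔G), site 24 (A↔T), site 28 (T↔A), site 29 (G↔A), site 30 (A↔T), site 31 (G↔C).
p = 11/32 = 0.343750.
d = −0.75 · ln(1 − (4/3)·0.343750) = −0.75 · ln(0.541667) = −0.75 · (-0.613104) = 0.4598.

0.4598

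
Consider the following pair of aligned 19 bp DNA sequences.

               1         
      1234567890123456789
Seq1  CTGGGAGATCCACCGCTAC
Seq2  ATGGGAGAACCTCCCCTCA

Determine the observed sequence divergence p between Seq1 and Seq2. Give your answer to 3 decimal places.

0.316

Mismatches occur at site 1 (C/A), site 9 (T/A), site 12 (A/T), site 15 (G/C), site 18 (A/C), site 19 (C/A).
There are 6 differences over 19 sites, so p = 6/19 = 0.316.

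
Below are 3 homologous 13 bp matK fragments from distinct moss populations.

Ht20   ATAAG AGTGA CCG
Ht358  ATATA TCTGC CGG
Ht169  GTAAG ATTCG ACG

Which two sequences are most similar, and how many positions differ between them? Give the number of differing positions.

Pairwise Hamming distances:
  Ht20 vs Ht358: 6
  Ht20 vs Ht169: 5
  Ht358 vs Ht169: 9
The smallest is 5, between Ht20 and Ht169.

5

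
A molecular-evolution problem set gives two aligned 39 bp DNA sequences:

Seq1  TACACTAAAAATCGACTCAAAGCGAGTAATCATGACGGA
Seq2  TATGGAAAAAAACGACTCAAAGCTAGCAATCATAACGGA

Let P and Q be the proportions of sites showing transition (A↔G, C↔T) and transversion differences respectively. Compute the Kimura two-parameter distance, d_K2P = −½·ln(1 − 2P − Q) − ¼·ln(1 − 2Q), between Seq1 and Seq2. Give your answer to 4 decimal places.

0.2413

Mismatches occur at site 3 (C/T, transition), site 4 (A/G, transition), site 5 (C/G, transversion), site 6 (T/A, transversion), site 12 (T/A, transversion), site 24 (G/T, transversion), site 27 (T/C, transition), site 34 (G/A, transition).
Of the 8 differences, 4 transitions and 4 transversions over 39 sites: P = 4/39 = 0.102564, Q = 4/39 = 0.102564.
d = −0.5·ln(0.692308) − 0.25·ln(0.794872) = −0.5·(-0.367724) − 0.25·(-0.229574) = 0.2413.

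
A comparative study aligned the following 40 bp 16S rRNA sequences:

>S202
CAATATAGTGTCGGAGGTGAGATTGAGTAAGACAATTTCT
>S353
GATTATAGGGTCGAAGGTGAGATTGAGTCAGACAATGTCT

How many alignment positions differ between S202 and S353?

6

Differing sites — 1:C/G; 3:A/T; 9:T/G; 14:G/A; 29:A/C; 37:T/G.
That gives 6 mismatches out of 40 aligned sites, so the Hamming distance is 6.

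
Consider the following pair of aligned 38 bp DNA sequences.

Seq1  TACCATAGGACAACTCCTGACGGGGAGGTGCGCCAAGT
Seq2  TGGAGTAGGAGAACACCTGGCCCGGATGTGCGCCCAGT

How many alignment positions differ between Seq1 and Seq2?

Mismatches occur at site 2 (A↔G), site 3 (C↔G), site 4 (C↔A), site 5 (A↔G), site 11 (C↔G), site 15 (T↔A), site 20 (A↔G), site 22 (G↔C), site 23 (G↔C), site 27 (G↔T), site 35 (A↔C).
That gives 11 mismatches out of 38 aligned sites, so the Hamming distance is 11.

11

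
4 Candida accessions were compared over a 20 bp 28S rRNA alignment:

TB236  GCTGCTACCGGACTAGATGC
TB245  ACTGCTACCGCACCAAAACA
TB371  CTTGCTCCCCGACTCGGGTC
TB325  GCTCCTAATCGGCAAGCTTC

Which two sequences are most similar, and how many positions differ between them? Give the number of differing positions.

Pairwise Hamming distances:
  TB236 vs TB245: 7
  TB236 vs TB371: 8
  TB236 vs TB325: 8
  TB245 vs TB371: 12
  TB245 vs TB325: 13
  TB371 vs TB325: 11
The smallest is 7, between TB236 and TB245.

7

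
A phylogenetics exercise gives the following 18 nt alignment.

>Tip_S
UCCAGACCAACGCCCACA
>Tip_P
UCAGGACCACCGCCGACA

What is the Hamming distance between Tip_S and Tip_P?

Mismatches occur at site 3 (C→A), site 4 (A→G), site 10 (A→C), site 15 (C→G).
That gives 4 mismatches out of 18 aligned sites, so the Hamming distance is 4.

4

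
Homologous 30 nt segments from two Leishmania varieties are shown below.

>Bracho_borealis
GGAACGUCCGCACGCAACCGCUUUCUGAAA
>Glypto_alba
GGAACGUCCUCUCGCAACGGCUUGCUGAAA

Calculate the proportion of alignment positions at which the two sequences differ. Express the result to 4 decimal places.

0.1333

Differing sites — 10:G/U; 12:A/U; 19:C/G; 24:U/G.
There are 4 differences over 30 sites, so p = 4/30 = 0.1333.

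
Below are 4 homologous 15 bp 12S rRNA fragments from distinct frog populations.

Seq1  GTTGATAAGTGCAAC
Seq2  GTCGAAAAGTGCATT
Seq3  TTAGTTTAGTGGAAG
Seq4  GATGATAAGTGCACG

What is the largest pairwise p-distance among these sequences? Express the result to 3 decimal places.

Pairwise Hamming distances:
  Seq1 vs Seq2: 4
  Seq1 vs Seq3: 6
  Seq1 vs Seq4: 3
  Seq2 vs Seq3: 8
  Seq2 vs Seq4: 5
  Seq3 vs Seq4: 7
The largest is 8 mismatches, between Seq2 and Seq3; p = 8/15 = 0.533.

0.533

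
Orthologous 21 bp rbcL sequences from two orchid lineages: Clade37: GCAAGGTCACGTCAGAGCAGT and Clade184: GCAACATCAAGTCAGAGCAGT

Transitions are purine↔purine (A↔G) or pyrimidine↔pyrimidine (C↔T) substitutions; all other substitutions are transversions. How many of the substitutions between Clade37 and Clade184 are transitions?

1

Mismatches occur at site 5 (G/C, transversion), site 6 (G/A, transition), site 10 (C/A, transversion).
Of the 3 differences, 1 transition and 2 transversions, so the answer is 1.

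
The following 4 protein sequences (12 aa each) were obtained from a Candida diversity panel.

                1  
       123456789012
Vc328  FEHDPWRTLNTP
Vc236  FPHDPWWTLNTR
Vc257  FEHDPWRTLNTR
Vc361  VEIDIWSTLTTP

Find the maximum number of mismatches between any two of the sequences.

7

Pairwise Hamming distances:
  Vc328 vs Vc236: 3
  Vc328 vs Vc257: 1
  Vc328 vs Vc361: 5
  Vc236 vs Vc257: 2
  Vc236 vs Vc361: 7
  Vc257 vs Vc361: 6
The largest is 7, between Vc236 and Vc361.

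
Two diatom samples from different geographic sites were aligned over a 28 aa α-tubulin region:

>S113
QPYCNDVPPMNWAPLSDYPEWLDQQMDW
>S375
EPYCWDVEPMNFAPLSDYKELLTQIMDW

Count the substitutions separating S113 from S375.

Differing sites — 1:Q/E; 5:N/W; 8:P/E; 12:W/F; 19:P/K; 21:W/L; 23:D/T; 25:Q/I.
That gives 8 mismatches out of 28 aligned sites, so the Hamming distance is 8.

8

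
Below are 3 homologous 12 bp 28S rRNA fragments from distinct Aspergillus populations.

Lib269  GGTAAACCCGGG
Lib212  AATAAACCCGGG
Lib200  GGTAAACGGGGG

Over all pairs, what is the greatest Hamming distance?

4

Pairwise Hamming distances:
  Lib269 vs Lib212: 2
  Lib269 vs Lib200: 2
  Lib212 vs Lib200: 4
The largest is 4, between Lib212 and Lib200.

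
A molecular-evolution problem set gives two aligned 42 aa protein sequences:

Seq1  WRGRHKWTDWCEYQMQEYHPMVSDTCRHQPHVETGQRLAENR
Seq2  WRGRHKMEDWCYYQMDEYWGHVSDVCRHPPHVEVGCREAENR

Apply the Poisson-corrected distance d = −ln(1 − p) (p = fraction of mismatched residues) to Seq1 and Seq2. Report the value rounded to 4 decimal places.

0.3365

Mismatches occur at site 7 (W↔M), site 8 (T↔E), site 12 (E↔Y), site 16 (Q↔D), site 19 (H↔W), site 20 (P↔G), site 21 (M↔H), site 25 (T↔V), site 29 (Q↔P), site 34 (T↔V), site 36 (Q↔C), site 38 (L↔E).
p = 12/42 = 0.285714.
d = −ln(1 − 0.285714) = −ln(0.714286) = 0.3365.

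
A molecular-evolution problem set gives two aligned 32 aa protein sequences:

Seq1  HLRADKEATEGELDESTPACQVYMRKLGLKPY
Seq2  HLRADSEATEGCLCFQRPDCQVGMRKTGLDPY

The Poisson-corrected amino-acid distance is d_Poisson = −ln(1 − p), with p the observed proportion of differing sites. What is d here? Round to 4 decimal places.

Differing sites — 6:K/S; 12:E/C; 14:D/C; 15:E/F; 16:S/Q; 17:T/R; 19:A/D; 23:Y/G; 27:L/T; 30:K/D.
p = 10/32 = 0.312500.
d = −ln(1 − 0.312500) = −ln(0.687500) = 0.3747.

0.3747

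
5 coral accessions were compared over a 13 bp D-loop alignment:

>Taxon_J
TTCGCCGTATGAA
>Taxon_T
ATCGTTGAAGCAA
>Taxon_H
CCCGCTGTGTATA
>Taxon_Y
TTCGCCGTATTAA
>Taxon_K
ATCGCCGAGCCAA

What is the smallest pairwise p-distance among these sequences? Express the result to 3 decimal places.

Pairwise Hamming distances:
  Taxon_J vs Taxon_T: 6
  Taxon_J vs Taxon_H: 6
  Taxon_J vs Taxon_Y: 1
  Taxon_J vs Taxon_K: 5
  Taxon_T vs Taxon_H: 8
  Taxon_T vs Taxon_Y: 6
  Taxon_T vs Taxon_K: 4
  Taxon_H vs Taxon_Y: 6
  Taxon_H vs Taxon_K: 7
  Taxon_Y vs Taxon_K: 5
The smallest is 1 mismatch, between Taxon_J and Taxon_Y; p = 1/13 = 0.077.

0.077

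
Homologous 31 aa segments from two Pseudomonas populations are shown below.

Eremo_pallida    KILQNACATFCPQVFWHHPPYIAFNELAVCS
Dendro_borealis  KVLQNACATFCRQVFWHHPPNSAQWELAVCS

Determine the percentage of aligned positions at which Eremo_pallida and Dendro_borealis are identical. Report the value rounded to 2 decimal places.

80.65%

The sequences differ at positions 2 (I/V), 12 (P/R), 21 (Y/N), 22 (I/S), 24 (F/Q), 25 (N/W).
25 of the 31 sites match, so the percent identity is 25/31 × 100 = 80.65%.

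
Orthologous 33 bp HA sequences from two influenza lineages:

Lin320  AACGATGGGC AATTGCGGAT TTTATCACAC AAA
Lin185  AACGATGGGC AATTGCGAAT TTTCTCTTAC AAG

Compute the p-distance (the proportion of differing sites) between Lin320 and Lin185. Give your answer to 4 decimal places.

0.1515

The sequences differ at positions 18 (G/A), 24 (A/C), 27 (A/T), 28 (C/T), 33 (A/G).
There are 5 differences over 33 sites, so p = 5/33 = 0.1515.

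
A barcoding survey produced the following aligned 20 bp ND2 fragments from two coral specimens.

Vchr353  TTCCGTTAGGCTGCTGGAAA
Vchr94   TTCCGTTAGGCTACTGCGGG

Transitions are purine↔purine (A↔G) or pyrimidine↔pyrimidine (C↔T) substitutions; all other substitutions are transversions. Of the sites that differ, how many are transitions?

Differing sites — 13:G/A (Ti); 17:G/C (Tv); 18:A/G (Ti); 19:A/G (Ti); 20:A/G (Ti).
Of the 5 differences, 4 transitions and 1 transversion, so the answer is 4.

4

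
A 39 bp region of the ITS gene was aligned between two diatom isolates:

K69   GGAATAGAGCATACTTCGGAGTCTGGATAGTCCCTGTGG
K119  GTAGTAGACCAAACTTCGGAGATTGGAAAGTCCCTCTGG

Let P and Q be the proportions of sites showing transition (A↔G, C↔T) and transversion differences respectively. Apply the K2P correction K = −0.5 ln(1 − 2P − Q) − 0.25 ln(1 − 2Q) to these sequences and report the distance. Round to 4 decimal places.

The sequences differ at positions 2 (G/T, transversion), 4 (A/G, transition), 9 (G/C, transversion), 12 (T/A, transversion), 22 (T/A, transversion), 23 (C/T, transition), 28 (T/A, transversion), 36 (G/C, transversion).
Of the 8 differences, 2 transitions and 6 transversions over 39 sites: P = 2/39 = 0.051282, Q = 6/39 = 0.153846.
d = −0.5·ln(0.743590) − 0.25·ln(0.692308) = −0.5·(-0.296265) − 0.25·(-0.367724) = 0.2401.

0.2401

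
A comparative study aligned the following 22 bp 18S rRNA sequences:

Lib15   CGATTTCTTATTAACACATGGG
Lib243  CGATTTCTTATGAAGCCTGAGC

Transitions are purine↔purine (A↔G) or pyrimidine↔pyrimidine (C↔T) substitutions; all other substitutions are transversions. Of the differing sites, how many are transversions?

Mismatches occur at site 12 (T↔G, transversion), site 15 (C↔G, transversion), site 16 (A↔C, transversion), site 18 (A↔T, transversion), site 19 (T↔G, transversion), site 20 (G↔A, transition), site 22 (G↔C, transversion).
Of the 7 differences, 1 transition and 6 transversions, so the answer is 6.

6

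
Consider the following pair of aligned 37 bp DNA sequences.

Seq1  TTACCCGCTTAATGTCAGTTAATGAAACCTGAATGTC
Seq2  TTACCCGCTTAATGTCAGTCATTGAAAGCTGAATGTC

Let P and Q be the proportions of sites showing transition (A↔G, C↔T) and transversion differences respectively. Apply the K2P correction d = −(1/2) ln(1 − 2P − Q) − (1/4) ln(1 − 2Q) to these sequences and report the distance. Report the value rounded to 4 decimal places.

Mismatches occur at site 20 (T→C, transition), site 22 (A→T, transversion), site 28 (C→G, transversion).
Of the 3 differences, 1 transition and 2 transversions over 37 sites: P = 1/37 = 0.027027, Q = 2/37 = 0.054054.
d = −0.5·ln(0.891892) − 0.25·ln(0.891892) = −0.5·(-0.114410) − 0.25·(-0.114410) = 0.0858.

0.0858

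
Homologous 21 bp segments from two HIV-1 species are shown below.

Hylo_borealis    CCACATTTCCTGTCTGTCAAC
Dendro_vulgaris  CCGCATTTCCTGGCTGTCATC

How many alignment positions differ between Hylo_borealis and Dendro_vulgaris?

3

Mismatches occur at site 3 (A↔G), site 13 (T↔G), site 20 (A↔T).
That gives 3 mismatches out of 21 aligned sites, so the Hamming distance is 3.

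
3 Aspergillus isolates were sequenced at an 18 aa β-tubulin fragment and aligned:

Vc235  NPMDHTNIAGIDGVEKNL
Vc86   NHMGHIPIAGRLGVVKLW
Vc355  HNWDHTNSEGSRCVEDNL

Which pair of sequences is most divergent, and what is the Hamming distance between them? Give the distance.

Pairwise Hamming distances:
  Vc235 vs Vc86: 9
  Vc235 vs Vc355: 9
  Vc86 vs Vc355: 15
The largest is 15, between Vc86 and Vc355.

15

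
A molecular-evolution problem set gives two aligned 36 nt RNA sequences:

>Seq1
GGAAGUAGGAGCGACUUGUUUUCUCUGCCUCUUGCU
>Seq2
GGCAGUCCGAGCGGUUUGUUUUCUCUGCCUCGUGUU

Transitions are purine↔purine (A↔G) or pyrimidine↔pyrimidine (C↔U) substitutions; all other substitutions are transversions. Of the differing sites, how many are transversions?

4

Differing sites — 3:A/C (Tv); 7:A/C (Tv); 8:G/C (Tv); 14:A/G (Ti); 15:C/U (Ti); 32:U/G (Tv); 35:C/U (Ti).
Of the 7 differences, 3 transitions and 4 transversions, so the answer is 4.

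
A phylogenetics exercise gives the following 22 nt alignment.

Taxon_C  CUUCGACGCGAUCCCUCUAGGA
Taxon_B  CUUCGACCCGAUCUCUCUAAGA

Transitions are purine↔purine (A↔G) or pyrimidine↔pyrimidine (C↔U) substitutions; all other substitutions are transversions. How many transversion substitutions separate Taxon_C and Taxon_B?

1

Differing sites — 8:G/C (Tv); 14:C/U (Ti); 20:G/A (Ti).
Of the 3 differences, 2 transitions and 1 transversion, so the answer is 1.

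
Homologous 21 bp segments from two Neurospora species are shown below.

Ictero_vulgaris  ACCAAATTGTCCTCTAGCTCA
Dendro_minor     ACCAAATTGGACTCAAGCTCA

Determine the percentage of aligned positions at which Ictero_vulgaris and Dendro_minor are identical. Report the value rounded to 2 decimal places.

Mismatches occur at site 10 (T→G), site 11 (C→A), site 15 (T→A).
18 of the 21 sites match, so the percent identity is 18/21 × 100 = 85.71%.

85.71%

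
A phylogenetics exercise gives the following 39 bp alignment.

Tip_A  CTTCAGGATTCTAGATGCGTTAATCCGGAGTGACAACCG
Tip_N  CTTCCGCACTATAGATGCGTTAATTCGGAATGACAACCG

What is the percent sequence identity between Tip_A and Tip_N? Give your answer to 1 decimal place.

The sequences differ at positions 5 (A/C), 7 (G/C), 9 (T/C), 11 (C/A), 25 (C/T), 30 (G/A).
33 of the 39 sites match, so the percent identity is 33/39 × 100 = 84.6%.

84.6%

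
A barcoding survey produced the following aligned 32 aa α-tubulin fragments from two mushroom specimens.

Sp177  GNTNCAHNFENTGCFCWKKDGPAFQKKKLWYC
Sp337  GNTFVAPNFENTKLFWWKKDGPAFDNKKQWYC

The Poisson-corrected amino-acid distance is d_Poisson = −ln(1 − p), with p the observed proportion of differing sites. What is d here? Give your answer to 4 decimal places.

0.3302

Mismatches occur at site 4 (N/F), site 5 (C/V), site 7 (H/P), site 13 (G/K), site 14 (C/L), site 16 (C/W), site 25 (Q/D), site 26 (K/N), site 29 (L/Q).
p = 9/32 = 0.281250.
d = −ln(1 − 0.281250) = −ln(0.718750) = 0.3302.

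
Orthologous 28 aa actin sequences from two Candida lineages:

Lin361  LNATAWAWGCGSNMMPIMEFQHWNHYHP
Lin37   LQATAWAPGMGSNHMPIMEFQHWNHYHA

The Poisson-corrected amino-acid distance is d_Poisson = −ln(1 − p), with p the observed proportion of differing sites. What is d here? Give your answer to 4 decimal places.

0.1967

The sequences differ at positions 2 (N/Q), 8 (W/P), 10 (C/M), 14 (M/H), 28 (P/A).
p = 5/28 = 0.178571.
d = −ln(1 − 0.178571) = −ln(0.821429) = 0.1967.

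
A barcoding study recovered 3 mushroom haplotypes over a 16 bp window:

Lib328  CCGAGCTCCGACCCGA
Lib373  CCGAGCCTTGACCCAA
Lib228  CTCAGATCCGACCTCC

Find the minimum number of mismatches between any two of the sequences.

4

Pairwise Hamming distances:
  Lib328 vs Lib373: 4
  Lib328 vs Lib228: 6
  Lib373 vs Lib228: 9
The smallest is 4, between Lib328 and Lib373.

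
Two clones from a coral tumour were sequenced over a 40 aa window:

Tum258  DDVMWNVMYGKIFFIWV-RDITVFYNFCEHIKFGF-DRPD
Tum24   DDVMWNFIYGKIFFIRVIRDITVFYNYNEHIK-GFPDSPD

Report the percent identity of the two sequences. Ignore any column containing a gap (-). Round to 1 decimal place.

Excluding the 3 gap columns leaves 37 comparable sites.
The sequences differ at positions 7 (V/F), 8 (M/I), 16 (W/R), 27 (F/Y), 28 (C/N), 38 (R/S).
31 of the 37 comparable sites match, so the percent identity is 31/37 × 100 = 83.8%.

83.8%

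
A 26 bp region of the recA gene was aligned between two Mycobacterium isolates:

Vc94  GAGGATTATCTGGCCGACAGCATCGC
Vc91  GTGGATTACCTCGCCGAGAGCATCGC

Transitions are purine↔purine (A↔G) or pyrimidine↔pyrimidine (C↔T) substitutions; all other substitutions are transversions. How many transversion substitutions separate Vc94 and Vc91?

Mismatches occur at site 2 (A→T, transversion), site 9 (T→C, transition), site 12 (G→C, transversion), site 18 (C→G, transversion).
Of the 4 differences, 1 transition and 3 transversions, so the answer is 3.

3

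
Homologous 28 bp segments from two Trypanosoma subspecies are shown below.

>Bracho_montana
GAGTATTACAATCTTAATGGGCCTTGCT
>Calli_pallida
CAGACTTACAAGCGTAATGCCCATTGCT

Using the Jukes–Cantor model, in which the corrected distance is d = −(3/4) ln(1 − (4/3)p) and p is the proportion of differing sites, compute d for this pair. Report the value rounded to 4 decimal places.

The sequences differ at positions 1 (G/C), 4 (T/A), 5 (A/C), 12 (T/G), 14 (T/G), 20 (G/C), 21 (G/C), 23 (C/A).
p = 8/28 = 0.285714.
d = −0.75 · ln(1 − (4/3)·0.285714) = −0.75 · ln(0.619048) = −0.75 · (-0.479572) = 0.3597.

0.3597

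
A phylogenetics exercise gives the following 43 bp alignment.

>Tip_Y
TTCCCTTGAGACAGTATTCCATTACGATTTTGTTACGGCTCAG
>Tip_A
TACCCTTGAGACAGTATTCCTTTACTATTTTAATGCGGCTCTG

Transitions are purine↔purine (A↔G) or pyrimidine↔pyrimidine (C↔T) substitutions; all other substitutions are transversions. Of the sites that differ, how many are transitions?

2

The sequences differ at positions 2 (T/A, transversion), 21 (A/T, transversion), 26 (G/T, transversion), 32 (G/A, transition), 33 (T/A, transversion), 35 (A/G, transition), 42 (A/T, transversion).
Of the 7 differences, 2 transitions and 5 transversions, so the answer is 2.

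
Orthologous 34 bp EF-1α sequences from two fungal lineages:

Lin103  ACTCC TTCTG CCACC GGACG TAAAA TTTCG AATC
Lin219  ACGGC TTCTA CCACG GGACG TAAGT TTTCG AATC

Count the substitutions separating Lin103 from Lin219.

6

The sequences differ at positions 3 (T/G), 4 (C/G), 10 (G/A), 15 (C/G), 24 (A/G), 25 (A/T).
That gives 6 mismatches out of 34 aligned sites, so the Hamming distance is 6.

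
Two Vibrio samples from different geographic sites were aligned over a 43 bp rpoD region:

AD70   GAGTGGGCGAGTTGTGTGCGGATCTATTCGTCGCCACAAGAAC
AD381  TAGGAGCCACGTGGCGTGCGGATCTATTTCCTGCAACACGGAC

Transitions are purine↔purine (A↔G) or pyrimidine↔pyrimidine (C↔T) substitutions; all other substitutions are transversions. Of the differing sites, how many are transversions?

8

Mismatches occur at site 1 (G→T, transversion), site 4 (T→G, transversion), site 5 (G→A, transition), site 7 (G→C, transversion), site 9 (G→A, transition), site 10 (A→C, transversion), site 13 (T→G, transversion), site 15 (T→C, transition), site 29 (C→T, transition), site 30 (G→C, transversion), site 31 (T→C, transition), site 32 (C→T, transition), site 35 (C→A, transversion), site 39 (A→C, transversion), site 41 (A→G, transition).
Of the 15 differences, 7 transitions and 8 transversions, so the answer is 8.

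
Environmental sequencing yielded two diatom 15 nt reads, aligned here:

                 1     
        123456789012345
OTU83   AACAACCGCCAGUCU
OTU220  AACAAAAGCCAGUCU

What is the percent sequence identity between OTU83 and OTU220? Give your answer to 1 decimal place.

86.7%

Mismatches occur at site 6 (C/A), site 7 (C/A).
13 of the 15 sites match, so the percent identity is 13/15 × 100 = 86.7%.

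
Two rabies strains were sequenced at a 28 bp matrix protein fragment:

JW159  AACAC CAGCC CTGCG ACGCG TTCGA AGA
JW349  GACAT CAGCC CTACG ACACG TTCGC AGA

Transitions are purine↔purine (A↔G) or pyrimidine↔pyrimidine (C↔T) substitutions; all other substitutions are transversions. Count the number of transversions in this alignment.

1

The sequences differ at positions 1 (A/G, transition), 5 (C/T, transition), 13 (G/A, transition), 18 (G/A, transition), 25 (A/C, transversion).
Of the 5 differences, 4 transitions and 1 transversion, so the answer is 1.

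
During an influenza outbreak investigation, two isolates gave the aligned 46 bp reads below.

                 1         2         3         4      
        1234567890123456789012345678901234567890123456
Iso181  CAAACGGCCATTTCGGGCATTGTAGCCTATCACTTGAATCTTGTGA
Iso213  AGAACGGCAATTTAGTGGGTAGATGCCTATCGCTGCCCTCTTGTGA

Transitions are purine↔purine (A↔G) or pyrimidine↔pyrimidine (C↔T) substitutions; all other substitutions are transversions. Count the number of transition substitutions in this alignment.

Differing sites — 1:C/A (Tv); 2:A/G (Ti); 9:C/A (Tv); 14:C/A (Tv); 16:G/T (Tv); 18:C/G (Tv); 19:A/G (Ti); 21:T/A (Tv); 23:T/A (Tv); 24:A/T (Tv); 32:A/G (Ti); 35:T/G (Tv); 36:G/C (Tv); 37:A/C (Tv); 38:A/C (Tv).
Of the 15 differences, 3 transitions and 12 transversions, so the answer is 3.

3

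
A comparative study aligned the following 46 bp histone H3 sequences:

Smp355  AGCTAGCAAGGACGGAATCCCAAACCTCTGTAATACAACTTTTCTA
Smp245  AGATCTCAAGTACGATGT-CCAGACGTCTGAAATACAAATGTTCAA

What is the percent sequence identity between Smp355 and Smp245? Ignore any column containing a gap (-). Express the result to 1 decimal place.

Excluding the 1 gap column leaves 45 comparable sites.
Mismatches occur at site 3 (C→A), site 5 (A→C), site 6 (G→T), site 11 (G→T), site 15 (G→A), site 16 (A→T), site 17 (A→G), site 23 (A→G), site 26 (C→G), site 31 (T→A), site 39 (C→A), site 41 (T→G), site 45 (T→A).
32 of the 45 comparable sites match, so the percent identity is 32/45 × 100 = 71.1%.

71.1%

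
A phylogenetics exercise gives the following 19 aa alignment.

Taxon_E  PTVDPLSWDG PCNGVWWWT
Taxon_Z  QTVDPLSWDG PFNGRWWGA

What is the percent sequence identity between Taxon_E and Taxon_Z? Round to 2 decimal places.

The sequences differ at positions 1 (P/Q), 12 (C/F), 15 (V/R), 18 (W/G), 19 (T/A).
14 of the 19 sites match, so the percent identity is 14/19 × 100 = 73.68%.

73.68%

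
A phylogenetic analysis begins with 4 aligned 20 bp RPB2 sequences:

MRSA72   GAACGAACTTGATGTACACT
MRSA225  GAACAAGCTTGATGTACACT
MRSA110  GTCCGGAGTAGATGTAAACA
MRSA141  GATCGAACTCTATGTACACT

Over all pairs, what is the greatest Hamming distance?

Pairwise Hamming distances:
  MRSA72 vs MRSA225: 2
  MRSA72 vs MRSA110: 7
  MRSA72 vs MRSA141: 3
  MRSA225 vs MRSA110: 9
  MRSA225 vs MRSA141: 5
  MRSA110 vs MRSA141: 8
The largest is 9, between MRSA225 and MRSA110.

9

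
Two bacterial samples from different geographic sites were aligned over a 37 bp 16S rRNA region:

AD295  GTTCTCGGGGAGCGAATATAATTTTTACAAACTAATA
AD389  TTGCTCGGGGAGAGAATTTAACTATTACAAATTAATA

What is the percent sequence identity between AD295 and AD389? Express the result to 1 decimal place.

Differing sites — 1:G/T; 3:T/G; 13:C/A; 18:A/T; 22:T/C; 24:T/A; 32:C/T.
30 of the 37 sites match, so the percent identity is 30/37 × 100 = 81.1%.

81.1%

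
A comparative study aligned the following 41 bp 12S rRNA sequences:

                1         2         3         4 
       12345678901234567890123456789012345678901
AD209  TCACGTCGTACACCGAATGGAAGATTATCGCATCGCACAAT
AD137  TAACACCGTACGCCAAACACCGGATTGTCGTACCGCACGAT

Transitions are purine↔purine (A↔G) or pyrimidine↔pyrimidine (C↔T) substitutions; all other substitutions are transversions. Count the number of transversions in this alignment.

Mismatches occur at site 2 (C→A, transversion), site 5 (G→A, transition), site 6 (T→C, transition), site 12 (A→G, transition), site 15 (G→A, transition), site 18 (T→C, transition), site 19 (G→A, transition), site 20 (G→C, transversion), site 21 (A→C, transversion), site 22 (A→G, transition), site 27 (A→G, transition), site 31 (C→T, transition), site 33 (T→C, transition), site 39 (A→G, transition).
Of the 14 differences, 11 transitions and 3 transversions, so the answer is 3.

3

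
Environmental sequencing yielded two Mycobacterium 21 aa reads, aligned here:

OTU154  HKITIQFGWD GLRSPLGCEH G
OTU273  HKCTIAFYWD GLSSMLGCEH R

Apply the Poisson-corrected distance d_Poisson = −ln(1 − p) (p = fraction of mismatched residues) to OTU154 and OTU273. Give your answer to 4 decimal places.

0.3365

Mismatches occur at site 3 (I↔C), site 6 (Q↔A), site 8 (G↔Y), site 13 (R↔S), site 15 (P↔M), site 21 (G↔R).
p = 6/21 = 0.285714.
d = −ln(1 − 0.285714) = −ln(0.714286) = 0.3365.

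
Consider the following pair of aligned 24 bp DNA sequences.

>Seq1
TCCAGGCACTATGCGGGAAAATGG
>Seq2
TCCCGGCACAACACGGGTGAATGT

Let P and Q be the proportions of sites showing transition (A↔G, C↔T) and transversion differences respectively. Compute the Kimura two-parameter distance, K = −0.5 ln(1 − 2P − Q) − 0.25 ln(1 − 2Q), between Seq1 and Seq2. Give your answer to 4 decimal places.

The sequences differ at positions 4 (A/C, transversion), 10 (T/A, transversion), 12 (T/C, transition), 13 (G/A, transition), 18 (A/T, transversion), 19 (A/G, transition), 24 (G/T, transversion).
Of the 7 differences, 3 transitions and 4 transversions over 24 sites: P = 3/24 = 0.125000, Q = 4/24 = 0.166667.
d = −0.5·ln(0.583333) − 0.25·ln(0.666666) = −0.5·(-0.538997) − 0.25·(-0.405466) = 0.3709.

0.3709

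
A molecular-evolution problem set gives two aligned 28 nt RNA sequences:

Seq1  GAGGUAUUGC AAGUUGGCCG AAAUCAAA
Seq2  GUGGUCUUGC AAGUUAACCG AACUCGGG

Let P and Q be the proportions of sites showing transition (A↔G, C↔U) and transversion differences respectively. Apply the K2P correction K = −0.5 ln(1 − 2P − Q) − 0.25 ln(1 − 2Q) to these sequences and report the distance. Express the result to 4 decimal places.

Mismatches occur at site 2 (A/U, transversion), site 6 (A/C, transversion), site 16 (G/A, transition), site 17 (G/A, transition), site 23 (A/C, transversion), site 26 (A/G, transition), site 27 (A/G, transition), site 28 (A/G, transition).
Of the 8 differences, 5 transitions and 3 transversions over 28 sites: P = 5/28 = 0.178571, Q = 3/28 = 0.107143.
d = −0.5·ln(0.535715) − 0.25·ln(0.785714) = −0.5·(-0.624153) − 0.25·(-0.241162) = 0.3724.

0.3724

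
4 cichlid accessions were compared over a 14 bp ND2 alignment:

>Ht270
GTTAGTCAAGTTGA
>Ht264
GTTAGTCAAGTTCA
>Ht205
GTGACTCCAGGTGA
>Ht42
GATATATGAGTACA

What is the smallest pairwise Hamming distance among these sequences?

Pairwise Hamming distances:
  Ht270 vs Ht264: 1
  Ht270 vs Ht205: 4
  Ht270 vs Ht42: 7
  Ht264 vs Ht205: 5
  Ht264 vs Ht42: 6
  Ht205 vs Ht42: 9
The smallest is 1, between Ht270 and Ht264.

1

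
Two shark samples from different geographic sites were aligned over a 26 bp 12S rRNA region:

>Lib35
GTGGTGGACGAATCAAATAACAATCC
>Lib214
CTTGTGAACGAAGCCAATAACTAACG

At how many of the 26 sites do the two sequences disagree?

8

Mismatches occur at site 1 (G→C), site 3 (G→T), site 7 (G→A), site 13 (T→G), site 15 (A→C), site 22 (A→T), site 24 (T→A), site 26 (C→G).
That gives 8 mismatches out of 26 aligned sites, so the Hamming distance is 8.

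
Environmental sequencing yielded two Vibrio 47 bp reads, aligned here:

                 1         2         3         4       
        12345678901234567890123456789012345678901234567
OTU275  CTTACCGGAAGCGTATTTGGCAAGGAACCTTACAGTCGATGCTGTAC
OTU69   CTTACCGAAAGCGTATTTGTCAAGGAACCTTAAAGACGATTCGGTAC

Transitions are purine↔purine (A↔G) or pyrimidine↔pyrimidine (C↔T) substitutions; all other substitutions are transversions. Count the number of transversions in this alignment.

5

Mismatches occur at site 8 (G→A, transition), site 20 (G→T, transversion), site 33 (C→A, transversion), site 36 (T→A, transversion), site 41 (G→T, transversion), site 43 (T→G, transversion).
Of the 6 differences, 1 transition and 5 transversions, so the answer is 5.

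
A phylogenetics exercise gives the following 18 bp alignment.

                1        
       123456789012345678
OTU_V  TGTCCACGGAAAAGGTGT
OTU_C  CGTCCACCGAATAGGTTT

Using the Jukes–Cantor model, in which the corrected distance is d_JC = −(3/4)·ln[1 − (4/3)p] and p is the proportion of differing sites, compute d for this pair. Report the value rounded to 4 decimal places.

0.2635

The sequences differ at positions 1 (T/C), 8 (G/C), 12 (A/T), 17 (G/T).
p = 4/18 = 0.222222.
d = −0.75 · ln(1 − (4/3)·0.222222) = −0.75 · ln(0.703704) = −0.75 · (-0.351397) = 0.2635.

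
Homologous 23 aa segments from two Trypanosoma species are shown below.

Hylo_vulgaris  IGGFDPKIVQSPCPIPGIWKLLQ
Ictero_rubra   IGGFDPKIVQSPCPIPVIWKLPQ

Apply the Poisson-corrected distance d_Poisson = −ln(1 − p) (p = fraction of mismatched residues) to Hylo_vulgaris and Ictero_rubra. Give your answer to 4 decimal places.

0.0910

Differing sites — 17:G/V; 22:L/P.
p = 2/23 = 0.086957.
d = −ln(1 − 0.086957) = −ln(0.913043) = 0.0910.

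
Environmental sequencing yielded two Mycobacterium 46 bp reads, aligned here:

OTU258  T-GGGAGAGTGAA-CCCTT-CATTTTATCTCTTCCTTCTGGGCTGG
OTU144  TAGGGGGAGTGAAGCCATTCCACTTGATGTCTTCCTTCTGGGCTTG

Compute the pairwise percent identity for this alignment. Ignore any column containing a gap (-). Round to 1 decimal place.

Excluding the 3 gap columns leaves 43 comparable sites.
The sequences differ at positions 6 (A/G), 17 (C/A), 23 (T/C), 26 (T/G), 29 (C/G), 45 (G/T).
37 of the 43 comparable sites match, so the percent identity is 37/43 × 100 = 86.0%.

86.0%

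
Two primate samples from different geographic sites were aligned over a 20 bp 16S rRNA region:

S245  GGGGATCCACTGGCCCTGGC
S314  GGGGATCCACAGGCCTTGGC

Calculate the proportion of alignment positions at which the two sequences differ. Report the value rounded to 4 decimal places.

Differing sites — 11:T/A; 16:C/T.
There are 2 differences over 20 sites, so p = 2/20 = 0.1000.

0.1000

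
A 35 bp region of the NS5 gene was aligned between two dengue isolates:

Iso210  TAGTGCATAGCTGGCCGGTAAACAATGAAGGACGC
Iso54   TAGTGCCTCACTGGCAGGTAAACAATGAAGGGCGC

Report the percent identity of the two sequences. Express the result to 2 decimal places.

The sequences differ at positions 7 (A/C), 9 (A/C), 10 (G/A), 16 (C/A), 32 (A/G).
30 of the 35 sites match, so the percent identity is 30/35 × 100 = 85.71%.

85.71%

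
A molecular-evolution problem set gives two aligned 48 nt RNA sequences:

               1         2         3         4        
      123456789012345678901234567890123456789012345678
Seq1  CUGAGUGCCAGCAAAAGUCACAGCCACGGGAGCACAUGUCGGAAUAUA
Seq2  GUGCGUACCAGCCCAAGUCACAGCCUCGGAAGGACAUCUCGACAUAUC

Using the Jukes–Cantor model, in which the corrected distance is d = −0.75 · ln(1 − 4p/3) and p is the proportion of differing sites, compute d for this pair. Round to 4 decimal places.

The sequences differ at positions 1 (C/G), 4 (A/C), 7 (G/A), 13 (A/C), 14 (A/C), 26 (A/U), 30 (G/A), 33 (C/G), 38 (G/C), 42 (G/A), 43 (A/C), 48 (A/C).
p = 12/48 = 0.250000.
d = −0.75 · ln(1 − (4/3)·0.250000) = −0.75 · ln(0.666667) = −0.75 · (-0.405465) = 0.3041.

0.3041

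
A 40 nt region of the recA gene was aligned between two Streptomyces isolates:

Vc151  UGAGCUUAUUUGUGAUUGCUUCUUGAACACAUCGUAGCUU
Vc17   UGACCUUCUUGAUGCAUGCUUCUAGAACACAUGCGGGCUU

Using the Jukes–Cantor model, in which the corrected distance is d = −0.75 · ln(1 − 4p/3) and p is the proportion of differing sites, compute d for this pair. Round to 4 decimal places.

Differing sites — 4:G/C; 8:A/C; 11:U/G; 12:G/A; 15:A/C; 16:U/A; 24:U/A; 33:C/G; 34:G/C; 35:U/G; 36:A/G.
p = 11/40 = 0.275000.
d = −0.75 · ln(1 − (4/3)·0.275000) = −0.75 · ln(0.633333) = −0.75 · (-0.456759) = 0.3426.

0.3426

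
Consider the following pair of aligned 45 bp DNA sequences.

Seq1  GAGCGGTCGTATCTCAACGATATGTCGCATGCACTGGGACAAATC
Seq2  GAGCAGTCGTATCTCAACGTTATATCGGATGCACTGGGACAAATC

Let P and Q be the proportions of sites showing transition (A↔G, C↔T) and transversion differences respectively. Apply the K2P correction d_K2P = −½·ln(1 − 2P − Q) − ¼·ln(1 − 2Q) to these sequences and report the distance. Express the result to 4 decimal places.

0.0948

Differing sites — 5:G/A (Ti); 20:A/T (Tv); 24:G/A (Ti); 28:C/G (Tv).
Of the 4 differences, 2 transitions and 2 transversions over 45 sites: P = 2/45 = 0.044444, Q = 2/45 = 0.044444.
d = −0.5·ln(0.866668) − 0.25·ln(0.911112) = −0.5·(-0.143099) − 0.25·(-0.093089) = 0.0948.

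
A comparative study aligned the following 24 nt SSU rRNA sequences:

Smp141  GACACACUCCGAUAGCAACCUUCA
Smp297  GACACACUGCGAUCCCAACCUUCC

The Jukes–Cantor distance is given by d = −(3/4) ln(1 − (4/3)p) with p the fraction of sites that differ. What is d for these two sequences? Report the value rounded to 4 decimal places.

Differing sites — 9:C/G; 14:A/C; 15:G/C; 24:A/C.
p = 4/24 = 0.166667.
d = −0.75 · ln(1 − (4/3)·0.166667) = −0.75 · ln(0.777777) = −0.75 · (-0.251315) = 0.1885.

0.1885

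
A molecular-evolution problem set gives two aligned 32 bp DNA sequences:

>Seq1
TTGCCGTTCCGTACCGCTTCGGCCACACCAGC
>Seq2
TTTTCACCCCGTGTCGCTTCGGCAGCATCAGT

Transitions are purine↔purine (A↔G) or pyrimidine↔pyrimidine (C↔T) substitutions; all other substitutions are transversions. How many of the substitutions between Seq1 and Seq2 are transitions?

9

Mismatches occur at site 3 (G/T, transversion), site 4 (C/T, transition), site 6 (G/A, transition), site 7 (T/C, transition), site 8 (T/C, transition), site 13 (A/G, transition), site 14 (C/T, transition), site 24 (C/A, transversion), site 25 (A/G, transition), site 28 (C/T, transition), site 32 (C/T, transition).
Of the 11 differences, 9 transitions and 2 transversions, so the answer is 9.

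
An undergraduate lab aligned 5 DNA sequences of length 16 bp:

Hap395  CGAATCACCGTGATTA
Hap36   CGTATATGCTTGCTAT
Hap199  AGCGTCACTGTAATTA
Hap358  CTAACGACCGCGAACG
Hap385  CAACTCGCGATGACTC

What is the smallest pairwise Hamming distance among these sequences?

Pairwise Hamming distances:
  Hap395 vs Hap36: 8
  Hap395 vs Hap199: 5
  Hap395 vs Hap358: 7
  Hap395 vs Hap385: 7
  Hap36 vs Hap199: 12
  Hap36 vs Hap358: 12
  Hap36 vs Hap385: 12
  Hap199 vs Hap358: 12
  Hap199 vs Hap385: 10
  Hap358 vs Hap385: 11
The smallest is 5, between Hap395 and Hap199.

5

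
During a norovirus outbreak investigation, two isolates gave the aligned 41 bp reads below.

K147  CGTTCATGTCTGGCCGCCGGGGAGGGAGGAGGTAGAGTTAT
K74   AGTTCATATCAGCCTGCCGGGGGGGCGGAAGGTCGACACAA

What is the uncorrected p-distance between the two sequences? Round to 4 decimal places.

Differing sites — 1:C/A; 8:G/A; 11:T/A; 13:G/C; 15:C/T; 23:A/G; 26:G/C; 27:A/G; 29:G/A; 34:A/C; 37:G/C; 38:T/A; 39:T/C; 41:T/A.
There are 14 differences over 41 sites, so p = 14/41 = 0.3415.

0.3415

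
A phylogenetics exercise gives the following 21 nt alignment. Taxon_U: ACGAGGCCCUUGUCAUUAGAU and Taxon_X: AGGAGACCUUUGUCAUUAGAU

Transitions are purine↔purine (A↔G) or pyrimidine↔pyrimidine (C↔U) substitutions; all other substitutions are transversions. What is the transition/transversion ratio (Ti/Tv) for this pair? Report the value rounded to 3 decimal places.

2.000

Mismatches occur at site 2 (C→G, transversion), site 6 (G→A, transition), site 9 (C→U, transition).
Of the 3 differences, 2 transitions and 1 transversion, so Ti/Tv = 2/1 = 2.000.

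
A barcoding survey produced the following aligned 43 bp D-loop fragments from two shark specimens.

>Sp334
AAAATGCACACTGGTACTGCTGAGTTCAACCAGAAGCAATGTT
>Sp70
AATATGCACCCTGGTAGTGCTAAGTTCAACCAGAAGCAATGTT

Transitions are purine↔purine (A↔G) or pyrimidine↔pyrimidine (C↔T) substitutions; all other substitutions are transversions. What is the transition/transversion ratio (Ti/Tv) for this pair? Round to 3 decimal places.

0.333

Differing sites — 3:A/T (Tv); 10:A/C (Tv); 17:C/G (Tv); 22:G/A (Ti).
Of the 4 differences, 1 transition and 3 transversions, so Ti/Tv = 1/3 = 0.333.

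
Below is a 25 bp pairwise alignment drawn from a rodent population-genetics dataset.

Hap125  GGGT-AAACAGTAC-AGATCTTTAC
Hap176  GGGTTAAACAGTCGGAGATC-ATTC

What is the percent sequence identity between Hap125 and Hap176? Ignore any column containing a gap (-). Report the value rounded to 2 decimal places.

81.82%

Excluding the 3 gap columns leaves 22 comparable sites.
Differing sites — 13:A/C; 14:C/G; 22:T/A; 24:A/T.
18 of the 22 comparable sites match, so the percent identity is 18/22 × 100 = 81.82%.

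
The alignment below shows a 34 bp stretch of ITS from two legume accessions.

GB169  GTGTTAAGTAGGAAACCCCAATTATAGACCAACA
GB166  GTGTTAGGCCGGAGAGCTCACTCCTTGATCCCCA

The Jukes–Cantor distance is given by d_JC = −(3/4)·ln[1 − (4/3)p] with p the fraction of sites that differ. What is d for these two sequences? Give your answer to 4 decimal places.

0.5347

The sequences differ at positions 7 (A/G), 9 (T/C), 10 (A/C), 14 (A/G), 16 (C/G), 18 (C/T), 21 (A/C), 23 (T/C), 24 (A/C), 26 (A/T), 29 (C/T), 31 (A/C), 32 (A/C).
p = 13/34 = 0.382353.
d = −0.75 · ln(1 − (4/3)·0.382353) = −0.75 · ln(0.490196) = −0.75 · (-0.712950) = 0.5347.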